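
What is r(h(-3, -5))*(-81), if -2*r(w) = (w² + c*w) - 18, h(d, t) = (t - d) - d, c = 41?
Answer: 972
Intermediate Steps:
h(d, t) = t - 2*d
r(w) = 9 - 41*w/2 - w²/2 (r(w) = -((w² + 41*w) - 18)/2 = -(-18 + w² + 41*w)/2 = 9 - 41*w/2 - w²/2)
r(h(-3, -5))*(-81) = (9 - 41*(-5 - 2*(-3))/2 - (-5 - 2*(-3))²/2)*(-81) = (9 - 41*(-5 + 6)/2 - (-5 + 6)²/2)*(-81) = (9 - 41/2*1 - ½*1²)*(-81) = (9 - 41/2 - ½*1)*(-81) = (9 - 41/2 - ½)*(-81) = -12*(-81) = 972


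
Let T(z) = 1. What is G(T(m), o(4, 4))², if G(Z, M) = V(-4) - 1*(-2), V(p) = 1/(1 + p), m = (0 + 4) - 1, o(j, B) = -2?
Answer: 25/9 ≈ 2.7778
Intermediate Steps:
m = 3 (m = 4 - 1 = 3)
G(Z, M) = 5/3 (G(Z, M) = 1/(1 - 4) - 1*(-2) = 1/(-3) + 2 = -⅓ + 2 = 5/3)
G(T(m), o(4, 4))² = (5/3)² = 25/9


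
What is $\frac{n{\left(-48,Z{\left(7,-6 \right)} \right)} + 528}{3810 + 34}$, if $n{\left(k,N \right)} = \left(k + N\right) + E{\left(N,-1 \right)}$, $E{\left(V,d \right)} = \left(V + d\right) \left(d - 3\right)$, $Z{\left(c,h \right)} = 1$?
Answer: $\frac{481}{3844} \approx 0.12513$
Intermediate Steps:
$E{\left(V,d \right)} = \left(-3 + d\right) \left(V + d\right)$ ($E{\left(V,d \right)} = \left(V + d\right) \left(-3 + d\right) = \left(-3 + d\right) \left(V + d\right)$)
$n{\left(k,N \right)} = 4 + k - 3 N$ ($n{\left(k,N \right)} = \left(k + N\right) - \left(-3 - 1 + 3 N - N \left(-1\right)\right) = \left(N + k\right) + \left(1 - 3 N + 3 - N\right) = \left(N + k\right) - \left(-4 + 4 N\right) = 4 + k - 3 N$)
$\frac{n{\left(-48,Z{\left(7,-6 \right)} \right)} + 528}{3810 + 34} = \frac{\left(4 - 48 - 3\right) + 528}{3810 + 34} = \frac{\left(4 - 48 - 3\right) + 528}{3844} = \left(-47 + 528\right) \frac{1}{3844} = 481 \cdot \frac{1}{3844} = \frac{481}{3844}$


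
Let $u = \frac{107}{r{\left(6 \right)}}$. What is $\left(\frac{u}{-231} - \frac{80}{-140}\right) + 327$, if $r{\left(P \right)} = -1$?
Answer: $\frac{75776}{231} \approx 328.03$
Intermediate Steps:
$u = -107$ ($u = \frac{107}{-1} = 107 \left(-1\right) = -107$)
$\left(\frac{u}{-231} - \frac{80}{-140}\right) + 327 = \left(- \frac{107}{-231} - \frac{80}{-140}\right) + 327 = \left(\left(-107\right) \left(- \frac{1}{231}\right) - - \frac{4}{7}\right) + 327 = \left(\frac{107}{231} + \frac{4}{7}\right) + 327 = \frac{239}{231} + 327 = \frac{75776}{231}$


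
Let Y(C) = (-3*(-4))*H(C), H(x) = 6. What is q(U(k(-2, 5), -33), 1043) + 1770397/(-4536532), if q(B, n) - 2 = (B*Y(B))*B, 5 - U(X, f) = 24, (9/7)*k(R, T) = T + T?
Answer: 117920842411/4536532 ≈ 25994.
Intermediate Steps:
k(R, T) = 14*T/9 (k(R, T) = 7*(T + T)/9 = 7*(2*T)/9 = 14*T/9)
U(X, f) = -19 (U(X, f) = 5 - 1*24 = 5 - 24 = -19)
Y(C) = 72 (Y(C) = -3*(-4)*6 = 12*6 = 72)
q(B, n) = 2 + 72*B**2 (q(B, n) = 2 + (B*72)*B = 2 + (72*B)*B = 2 + 72*B**2)
q(U(k(-2, 5), -33), 1043) + 1770397/(-4536532) = (2 + 72*(-19)**2) + 1770397/(-4536532) = (2 + 72*361) + 1770397*(-1/4536532) = (2 + 25992) - 1770397/4536532 = 25994 - 1770397/4536532 = 117920842411/4536532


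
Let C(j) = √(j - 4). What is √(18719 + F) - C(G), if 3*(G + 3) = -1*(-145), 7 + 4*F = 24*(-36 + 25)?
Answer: √74605/2 - 2*√93/3 ≈ 130.14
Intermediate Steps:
F = -271/4 (F = -7/4 + (24*(-36 + 25))/4 = -7/4 + (24*(-11))/4 = -7/4 + (¼)*(-264) = -7/4 - 66 = -271/4 ≈ -67.750)
G = 136/3 (G = -3 + (-1*(-145))/3 = -3 + (⅓)*145 = -3 + 145/3 = 136/3 ≈ 45.333)
C(j) = √(-4 + j)
√(18719 + F) - C(G) = √(18719 - 271/4) - √(-4 + 136/3) = √(74605/4) - √(124/3) = √74605/2 - 2*√93/3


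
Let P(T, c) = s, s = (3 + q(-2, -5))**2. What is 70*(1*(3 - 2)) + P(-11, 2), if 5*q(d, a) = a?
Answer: 74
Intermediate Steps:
q(d, a) = a/5
s = 4 (s = (3 + (1/5)*(-5))**2 = (3 - 1)**2 = 2**2 = 4)
P(T, c) = 4
70*(1*(3 - 2)) + P(-11, 2) = 70*(1*(3 - 2)) + 4 = 70*(1*1) + 4 = 70*1 + 4 = 70 + 4 = 74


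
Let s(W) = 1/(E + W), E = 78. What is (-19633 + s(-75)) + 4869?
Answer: -44291/3 ≈ -14764.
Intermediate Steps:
s(W) = 1/(78 + W)
(-19633 + s(-75)) + 4869 = (-19633 + 1/(78 - 75)) + 4869 = (-19633 + 1/3) + 4869 = -58898/3 + 4869 = -44291/3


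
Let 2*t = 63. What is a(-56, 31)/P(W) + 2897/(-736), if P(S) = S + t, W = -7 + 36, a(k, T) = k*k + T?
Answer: 4311287/89056 ≈ 48.411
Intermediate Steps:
a(k, T) = T + k² (a(k, T) = k² + T = T + k²)
t = 63/2 (t = (½)*63 = 63/2 ≈ 31.500)
W = 29
P(S) = 63/2 + S (P(S) = S + 63/2 = 63/2 + S)
a(-56, 31)/P(W) + 2897/(-736) = (31 + (-56)²)/(63/2 + 29) + 2897/(-736) = (31 + 3136)/(121/2) + 2897*(-1/736) = 3167*(2/121) - 2897/736 = 6334/121 - 2897/736 = 4311287/89056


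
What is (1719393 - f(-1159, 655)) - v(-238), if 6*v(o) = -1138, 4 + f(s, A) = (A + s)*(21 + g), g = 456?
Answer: 5879984/3 ≈ 1.9600e+6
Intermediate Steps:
f(s, A) = -4 + 477*A + 477*s (f(s, A) = -4 + (A + s)*(21 + 456) = -4 + (A + s)*477 = -4 + (477*A + 477*s) = -4 + 477*A + 477*s)
v(o) = -569/3 (v(o) = (⅙)*(-1138) = -569/3)
(1719393 - f(-1159, 655)) - v(-238) = (1719393 - (-4 + 477*655 + 477*(-1159))) - 1*(-569/3) = (1719393 - (-4 + 312435 - 552843)) + 569/3 = (1719393 - 1*(-240412)) + 569/3 = (1719393 + 240412) + 569/3 = 1959805 + 569/3 = 5879984/3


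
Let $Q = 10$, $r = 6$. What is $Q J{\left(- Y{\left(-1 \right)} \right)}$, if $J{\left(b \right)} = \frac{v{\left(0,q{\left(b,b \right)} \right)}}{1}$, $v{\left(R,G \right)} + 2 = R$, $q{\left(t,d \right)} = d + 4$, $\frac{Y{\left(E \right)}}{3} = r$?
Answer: $-20$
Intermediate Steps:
$Y{\left(E \right)} = 18$ ($Y{\left(E \right)} = 3 \cdot 6 = 18$)
$q{\left(t,d \right)} = 4 + d$
$v{\left(R,G \right)} = -2 + R$
$J{\left(b \right)} = -2$ ($J{\left(b \right)} = \frac{-2 + 0}{1} = \left(-2\right) 1 = -2$)
$Q J{\left(- Y{\left(-1 \right)} \right)} = 10 \left(-2\right) = -20$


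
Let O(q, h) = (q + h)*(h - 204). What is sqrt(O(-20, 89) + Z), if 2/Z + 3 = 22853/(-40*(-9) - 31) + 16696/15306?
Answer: 2*I*sqrt(14347212116535975765)/85043495 ≈ 89.078*I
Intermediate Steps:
O(q, h) = (-204 + h)*(h + q) (O(q, h) = (h + q)*(-204 + h) = (-204 + h)*(h + q))
Z = 2517837/85043495 (Z = 2/(-3 + (22853/(-40*(-9) - 31) + 16696/15306)) = 2/(-3 + (22853/(360 - 31) + 16696*(1/15306))) = 2/(-3 + (22853/329 + 8348/7653)) = 2/(-3 + 177640501/2517837) = 2/(170086990/2517837) = 2*(2517837/170086990) = 2517837/85043495 ≈ 0.029606)
sqrt(O(-20, 89) + Z) = sqrt((89**2 - 204*89 - 204*(-20) + 89*(-20)) + 2517837/85043495) = sqrt((7921 - 18156 + 4080 - 1780) + 2517837/85043495) = sqrt(-7935 + 2517837/85043495) = sqrt(-674817614988/85043495) = 2*I*sqrt(14347212116535975765)/85043495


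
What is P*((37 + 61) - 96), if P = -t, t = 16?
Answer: -32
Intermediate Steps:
P = -16 (P = -1*16 = -16)
P*((37 + 61) - 96) = -16*((37 + 61) - 96) = -16*(98 - 96) = -16*2 = -32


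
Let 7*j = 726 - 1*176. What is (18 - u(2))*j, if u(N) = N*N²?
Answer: 5500/7 ≈ 785.71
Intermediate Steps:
j = 550/7 (j = (726 - 1*176)/7 = (726 - 176)/7 = (⅐)*550 = 550/7 ≈ 78.571)
u(N) = N³
(18 - u(2))*j = (18 - 1*2³)*(550/7) = (18 - 1*8)*(550/7) = (18 - 8)*(550/7) = 10*(550/7) = 5500/7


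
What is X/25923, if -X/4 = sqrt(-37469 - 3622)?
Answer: -4*I*sqrt(41091)/25923 ≈ -0.031279*I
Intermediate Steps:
X = -4*I*sqrt(41091) (X = -4*sqrt(-37469 - 3622) = -4*I*sqrt(41091) ≈ -810.84*I)
X/25923 = -4*I*sqrt(41091)/25923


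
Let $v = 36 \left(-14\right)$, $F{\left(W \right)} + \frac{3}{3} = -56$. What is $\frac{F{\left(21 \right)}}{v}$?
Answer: $\frac{19}{168} \approx 0.1131$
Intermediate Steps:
$F{\left(W \right)} = -57$ ($F{\left(W \right)} = -1 - 56 = -57$)
$v = -504$
$\frac{F{\left(21 \right)}}{v} = - \frac{57}{-504} = \left(-57\right) \left(- \frac{1}{504}\right) = \frac{19}{168}$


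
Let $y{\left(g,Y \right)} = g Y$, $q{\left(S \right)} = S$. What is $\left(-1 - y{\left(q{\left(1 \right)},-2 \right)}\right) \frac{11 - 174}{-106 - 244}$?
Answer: $\frac{163}{350} \approx 0.46571$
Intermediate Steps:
$y{\left(g,Y \right)} = Y g$
$\left(-1 - y{\left(q{\left(1 \right)},-2 \right)}\right) \frac{11 - 174}{-106 - 244} = \left(-1 - \left(-2\right) 1\right) \frac{11 - 174}{-106 - 244} = \left(-1 - -2\right) \left(- \frac{163}{-350}\right) = \left(-1 + 2\right) \left(\left(-163\right) \left(- \frac{1}{350}\right)\right) = 1 \cdot \frac{163}{350} = \frac{163}{350}$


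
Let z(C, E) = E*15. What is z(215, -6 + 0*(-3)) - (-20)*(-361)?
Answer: -7310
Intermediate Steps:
z(C, E) = 15*E
z(215, -6 + 0*(-3)) - (-20)*(-361) = 15*(-6 + 0*(-3)) - (-20)*(-361) = 15*(-6 + 0) - 1*7220 = 15*(-6) - 7220 = -90 - 7220 = -7310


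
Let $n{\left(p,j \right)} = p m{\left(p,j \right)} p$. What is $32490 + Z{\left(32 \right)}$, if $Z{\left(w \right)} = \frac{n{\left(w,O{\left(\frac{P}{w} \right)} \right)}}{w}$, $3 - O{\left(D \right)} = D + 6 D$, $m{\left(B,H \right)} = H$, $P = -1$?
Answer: $32593$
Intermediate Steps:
$O{\left(D \right)} = 3 - 7 D$ ($O{\left(D \right)} = 3 - \left(D + 6 D\right) = 3 - 7 D$)
$n{\left(p,j \right)} = j p^{2}$ ($n{\left(p,j \right)} = p j p = j p p = j p^{2}$)
$Z{\left(w \right)} = w \left(3 + \frac{7}{w}\right)$ ($Z{\left(w \right)} = \frac{\left(3 - 7 \left(- \frac{1}{w}\right)\right) w^{2}}{w} = \frac{\left(3 + \frac{7}{w}\right) w^{2}}{w} = \frac{w^{2} \left(3 + \frac{7}{w}\right)}{w} = w \left(3 + \frac{7}{w}\right)$)
$32490 + Z{\left(32 \right)} = 32490 + \left(7 + 3 \cdot 32\right) = 32490 + \left(7 + 96\right) = 32490 + 103 = 32593$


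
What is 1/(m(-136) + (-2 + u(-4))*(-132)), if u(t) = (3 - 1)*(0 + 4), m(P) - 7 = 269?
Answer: -1/516 ≈ -0.0019380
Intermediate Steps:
m(P) = 276 (m(P) = 7 + 269 = 276)
u(t) = 8 (u(t) = 2*4 = 8)
1/(m(-136) + (-2 + u(-4))*(-132)) = 1/(276 + (-2 + 8)*(-132)) = 1/(276 + 6*(-132)) = 1/(276 - 792) = 1/(-516) = -1/516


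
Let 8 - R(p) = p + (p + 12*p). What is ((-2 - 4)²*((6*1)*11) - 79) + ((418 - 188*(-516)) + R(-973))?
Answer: 113353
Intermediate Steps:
R(p) = 8 - 14*p (R(p) = 8 - (p + (p + 12*p)) = 8 - (p + 13*p) = 8 - 14*p)
((-2 - 4)²*((6*1)*11) - 79) + ((418 - 188*(-516)) + R(-973)) = ((-2 - 4)²*((6*1)*11) - 79) + ((418 - 188*(-516)) + (8 - 14*(-973))) = ((-6)²*(6*11) - 79) + ((418 + 97008) + (8 + 13622)) = (36*66 - 79) + (97426 + 13630) = (2376 - 79) + 111056 = 2297 + 111056 = 113353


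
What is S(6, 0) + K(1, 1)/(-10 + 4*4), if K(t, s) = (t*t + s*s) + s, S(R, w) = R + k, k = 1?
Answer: 15/2 ≈ 7.5000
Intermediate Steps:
S(R, w) = 1 + R (S(R, w) = R + 1 = 1 + R)
K(t, s) = s + s**2 + t**2 (K(t, s) = (t**2 + s**2) + s = (s**2 + t**2) + s = s + s**2 + t**2)
S(6, 0) + K(1, 1)/(-10 + 4*4) = (1 + 6) + (1 + 1**2 + 1**2)/(-10 + 4*4) = 7 + (1 + 1 + 1)/(-10 + 16) = 7 + 3/6 = 7 + 3*(1/6) = 7 + 1/2 = 15/2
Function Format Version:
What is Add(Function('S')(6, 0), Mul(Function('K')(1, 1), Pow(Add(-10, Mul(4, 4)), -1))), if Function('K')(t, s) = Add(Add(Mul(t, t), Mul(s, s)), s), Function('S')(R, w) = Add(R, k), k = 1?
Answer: Rational(15, 2) ≈ 7.5000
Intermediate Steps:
Function('S')(R, w) = Add(1, R) (Function('S')(R, w) = Add(R, 1) = Add(1, R))
Function('K')(t, s) = Add(s, Pow(s, 2), Pow(t, 2)) (Function('K')(t, s) = Add(Add(Pow(t, 2), Pow(s, 2)), s) = Add(Add(Pow(s, 2), Pow(t, 2)), s) = Add(s, Pow(s, 2), Pow(t, 2)))
Add(Function('S')(6, 0), Mul(Function('K')(1, 1), Pow(Add(-10, Mul(4, 4)), -1))) = Add(Add(1, 6), Mul(Add(1, Pow(1, 2), Pow(1, 2)), Pow(Add(-10, Mul(4, 4)), -1))) = Add(7, Mul(Add(1, 1, 1), Pow(Add(-10, 16), -1))) = Add(7, Mul(3, Pow(6, -1))) = Add(7, Mul(3, Rational(1, 6))) = Add(7, Rational(1, 2)) = Rational(15, 2)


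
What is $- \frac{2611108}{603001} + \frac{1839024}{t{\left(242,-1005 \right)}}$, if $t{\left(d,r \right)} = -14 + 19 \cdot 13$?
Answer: $\frac{1108324922860}{140499233} \approx 7888.5$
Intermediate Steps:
$t{\left(d,r \right)} = 233$ ($t{\left(d,r \right)} = -14 + 247 = 233$)
$- \frac{2611108}{603001} + \frac{1839024}{t{\left(242,-1005 \right)}} = - \frac{2611108}{603001} + \frac{1839024}{233} = \frac{1108324922860}{140499233}$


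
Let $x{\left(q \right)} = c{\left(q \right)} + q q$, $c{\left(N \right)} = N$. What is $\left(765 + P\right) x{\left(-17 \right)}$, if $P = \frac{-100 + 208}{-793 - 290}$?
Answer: $\frac{75107088}{361} \approx 2.0805 \cdot 10^{5}$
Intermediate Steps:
$P = - \frac{36}{361}$ ($P = \frac{108}{-1083} = 108 \left(- \frac{1}{1083}\right) = - \frac{36}{361} \approx -0.099723$)
$x{\left(q \right)} = q + q^{2}$ ($x{\left(q \right)} = q + q q = q + q^{2}$)
$\left(765 + P\right) x{\left(-17 \right)} = \left(765 - \frac{36}{361}\right) \left(- 17 \left(1 - 17\right)\right) = \frac{276129 \left(\left(-17\right) \left(-16\right)\right)}{361} = \frac{276129}{361} \cdot 272 = \frac{75107088}{361}$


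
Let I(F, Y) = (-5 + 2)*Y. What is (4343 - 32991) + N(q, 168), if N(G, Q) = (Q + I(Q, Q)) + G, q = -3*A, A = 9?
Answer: -29011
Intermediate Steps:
q = -27 (q = -3*9 = -27)
I(F, Y) = -3*Y
N(G, Q) = G - 2*Q (N(G, Q) = (Q - 3*Q) + G = -2*Q + G = G - 2*Q)
(4343 - 32991) + N(q, 168) = (4343 - 32991) + (-27 - 2*168) = -28648 + (-27 - 336) = -28648 - 363 = -29011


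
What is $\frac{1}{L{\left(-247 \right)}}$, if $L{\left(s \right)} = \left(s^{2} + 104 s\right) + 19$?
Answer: $\frac{1}{35340} \approx 2.8297 \cdot 10^{-5}$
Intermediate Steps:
$L{\left(s \right)} = 19 + s^{2} + 104 s$
$\frac{1}{L{\left(-247 \right)}} = \frac{1}{19 + \left(-247\right)^{2} + 104 \left(-247\right)} = \frac{1}{19 + 61009 - 25688} = \frac{1}{35340}$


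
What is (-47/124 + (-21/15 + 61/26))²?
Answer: 20894041/64963600 ≈ 0.32163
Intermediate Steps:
(-47/124 + (-21/15 + 61/26))² = (-47*1/124 + (-21*1/15 + 61*(1/26)))² = (-47/124 + (-7/5 + 61/26))² = (-47/124 + 123/130)² = (4571/8060)² = 20894041/64963600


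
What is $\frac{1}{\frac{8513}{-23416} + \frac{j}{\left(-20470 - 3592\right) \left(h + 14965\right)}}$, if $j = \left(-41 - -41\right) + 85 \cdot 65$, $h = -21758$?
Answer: $- \frac{1913709667528}{695673714379} \approx -2.7509$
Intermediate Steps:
$j = 5525$ ($j = \left(-41 + 41\right) + 5525 = 0 + 5525 = 5525$)
$\frac{1}{\frac{8513}{-23416} + \frac{j}{\left(-20470 - 3592\right) \left(h + 14965\right)}} = \frac{1}{\frac{8513}{-23416} + \frac{5525}{\left(-20470 - 3592\right) \left(-21758 + 14965\right)}} = \frac{1}{8513 \left(- \frac{1}{23416}\right) + \frac{5525}{\left(-24062\right) \left(-6793\right)}} = \frac{1}{- \frac{8513}{23416} + \frac{5525}{163453166}} = \frac{1}{- \frac{695673714379}{1913709667528}} = - \frac{1913709667528}{695673714379}$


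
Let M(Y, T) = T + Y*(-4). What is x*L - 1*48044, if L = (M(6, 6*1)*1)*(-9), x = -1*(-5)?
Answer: -47234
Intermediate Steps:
x = 5
M(Y, T) = T - 4*Y
L = 162 (L = ((6*1 - 4*6)*1)*(-9) = ((6 - 24)*1)*(-9) = -18*1*(-9) = -18*(-9) = 162)
x*L - 1*48044 = 5*162 - 1*48044 = 810 - 48044 = -47234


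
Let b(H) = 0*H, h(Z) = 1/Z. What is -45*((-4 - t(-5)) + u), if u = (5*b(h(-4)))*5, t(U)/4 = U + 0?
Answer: -720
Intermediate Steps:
t(U) = 4*U (t(U) = 4*(U + 0) = 4*U)
b(H) = 0
u = 0 (u = (5*0)*5 = 0*5 = 0)
-45*((-4 - t(-5)) + u) = -45*((-4 - 4*(-5)) + 0) = -45*((-4 - 1*(-20)) + 0) = -45*((-4 + 20) + 0) = -45*(16 + 0) = -45*16 = -720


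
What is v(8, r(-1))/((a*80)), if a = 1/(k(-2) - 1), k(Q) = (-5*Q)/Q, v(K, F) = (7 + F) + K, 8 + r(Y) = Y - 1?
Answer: -3/8 ≈ -0.37500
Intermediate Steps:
r(Y) = -9 + Y (r(Y) = -8 + (Y - 1) = -8 + (-1 + Y) = -9 + Y)
v(K, F) = 7 + F + K
k(Q) = -5
a = -⅙ (a = 1/(-5 - 1) = 1/(-6) = -⅙ ≈ -0.16667)
v(8, r(-1))/((a*80)) = (7 + (-9 - 1) + 8)/((-⅙*80)) = (7 - 10 + 8)/(-40/3) = 5*(-3/40) = -3/8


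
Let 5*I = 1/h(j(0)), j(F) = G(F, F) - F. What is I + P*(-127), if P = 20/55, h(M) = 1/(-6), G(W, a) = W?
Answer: -2606/55 ≈ -47.382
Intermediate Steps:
j(F) = 0 (j(F) = F - F = 0)
h(M) = -⅙
P = 4/11 (P = 20*(1/55) = 4/11 ≈ 0.36364)
I = -6/5 (I = 1/(5*(-⅙)) = (⅕)*(-6) = -6/5 ≈ -1.2000)
I + P*(-127) = -6/5 + (4/11)*(-127) = -6/5 - 508/11 = -2606/55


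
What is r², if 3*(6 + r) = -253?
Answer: 73441/9 ≈ 8160.1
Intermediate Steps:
r = -271/3 (r = -6 + (⅓)*(-253) = -6 - 253/3 = -271/3 ≈ -90.333)
r² = (-271/3)² = 73441/9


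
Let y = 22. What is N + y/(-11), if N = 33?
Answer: 31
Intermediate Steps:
N + y/(-11) = 33 + 22/(-11) = 33 + 22*(-1/11) = 33 - 2 = 31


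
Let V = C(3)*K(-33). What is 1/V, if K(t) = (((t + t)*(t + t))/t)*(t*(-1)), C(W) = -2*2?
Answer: 1/17424 ≈ 5.7392e-5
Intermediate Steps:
C(W) = -4
K(t) = -4*t² (K(t) = (((2*t)*(2*t))/t)*(-t) = ((4*t²)/t)*(-t) = (4*t)*(-t) = -4*t²)
V = 17424 (V = -(-16)*(-33)² = -(-16)*1089 = -4*(-4356) = 17424)
1/V = 1/17424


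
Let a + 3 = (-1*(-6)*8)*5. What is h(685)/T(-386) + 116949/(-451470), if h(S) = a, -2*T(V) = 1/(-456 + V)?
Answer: 60061723937/150490 ≈ 3.9911e+5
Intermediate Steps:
T(V) = -1/(2*(-456 + V))
a = 237 (a = -3 + (-1*(-6)*8)*5 = -3 + (6*8)*5 = -3 + 48*5 = -3 + 240 = 237)
h(S) = 237
h(685)/T(-386) + 116949/(-451470) = 237/((-1/(-912 + 2*(-386)))) + 116949/(-451470) = 237/((-1/(-912 - 772))) + 116949*(-1/451470) = 237/((-1/(-1684))) - 38983/150490 = 237/((-1*(-1/1684))) - 38983/150490 = 237/(1/1684) - 38983/150490 = 237*1684 - 38983/150490 = 399108 - 38983/150490 = 60061723937/150490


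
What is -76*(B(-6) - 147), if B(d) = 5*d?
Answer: 13452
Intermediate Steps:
-76*(B(-6) - 147) = -76*(5*(-6) - 147) = -76*(-30 - 147) = -76*(-177) = 13452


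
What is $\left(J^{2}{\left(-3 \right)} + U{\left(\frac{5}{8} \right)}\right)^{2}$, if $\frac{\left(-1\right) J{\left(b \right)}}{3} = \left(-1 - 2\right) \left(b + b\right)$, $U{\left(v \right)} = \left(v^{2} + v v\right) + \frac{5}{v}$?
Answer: $\frac{8759649649}{1024} \approx 8.5544 \cdot 10^{6}$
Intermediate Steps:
$U{\left(v \right)} = 2 v^{2} + \frac{5}{v}$ ($U{\left(v \right)} = \left(v^{2} + v^{2}\right) + \frac{5}{v} = 2 v^{2} + \frac{5}{v}$)
$J{\left(b \right)} = 18 b$ ($J{\left(b \right)} = - 3 \left(-1 - 2\right) \left(b + b\right) = - 3 \left(- 3 \cdot 2 b\right) = - 3 \left(- 6 b\right) = 18 b$)
$\left(J^{2}{\left(-3 \right)} + U{\left(\frac{5}{8} \right)}\right)^{2} = \left(\left(18 \left(-3\right)\right)^{2} + \frac{5 + 2 \left(\frac{5}{8}\right)^{3}}{5 \cdot \frac{1}{8}}\right)^{2} = \left(\left(-54\right)^{2} + \frac{5 + 2 \left(5 \cdot \frac{1}{8}\right)^{3}}{5 \cdot \frac{1}{8}}\right)^{2} = \left(2916 + \frac{5 + 2 \left(\frac{5}{8}\right)^{3}}{\frac{5}{8}}\right)^{2} = \left(2916 + \frac{8 \left(5 + 2 \cdot \frac{125}{512}\right)}{5}\right)^{2} = \left(2916 + \frac{8 \left(5 + \frac{125}{256}\right)}{5}\right)^{2} = \left(2916 + \frac{8}{5} \cdot \frac{1405}{256}\right)^{2} = \left(2916 + \frac{281}{32}\right)^{2} = \left(\frac{93593}{32}\right)^{2} = \frac{8759649649}{1024}$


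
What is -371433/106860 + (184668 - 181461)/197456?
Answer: -6083247869/1758345680 ≈ -3.4596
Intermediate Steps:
-371433/106860 + (184668 - 181461)/197456 = -371433*1/106860 + 3207*(1/197456) = -123811/35620 + 3207/197456 = -6083247869/1758345680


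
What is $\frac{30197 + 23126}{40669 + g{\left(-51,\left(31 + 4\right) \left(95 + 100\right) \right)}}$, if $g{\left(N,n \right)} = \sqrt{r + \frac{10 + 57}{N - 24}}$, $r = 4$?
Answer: $\frac{162644481525}{124047566842} - \frac{266615 \sqrt{699}}{124047566842} \approx 1.3111$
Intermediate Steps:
$g{\left(N,n \right)} = \sqrt{4 + \frac{67}{-24 + N}}$ ($g{\left(N,n \right)} = \sqrt{4 + \frac{10 + 57}{N - 24}} = \sqrt{4 + \frac{67}{-24 + N}}$)
$\frac{30197 + 23126}{40669 + g{\left(-51,\left(31 + 4\right) \left(95 + 100\right) \right)}} = \frac{30197 + 23126}{40669 + \sqrt{\frac{-29 + 4 \left(-51\right)}{-24 - 51}}} = \frac{53323}{40669 + \sqrt{\frac{-29 - 204}{-75}}} = \frac{53323}{40669 + \sqrt{\left(- \frac{1}{75}\right) \left(-233\right)}} = \frac{53323}{40669 + \sqrt{\frac{233}{75}}} = \frac{53323}{40669 + \frac{\sqrt{699}}{15}}$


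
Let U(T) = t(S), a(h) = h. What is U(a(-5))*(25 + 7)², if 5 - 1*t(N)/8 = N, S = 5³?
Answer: -983040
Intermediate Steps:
S = 125
t(N) = 40 - 8*N
U(T) = -960 (U(T) = 40 - 8*125 = 40 - 1000 = -960)
U(a(-5))*(25 + 7)² = -960*(25 + 7)² = -960*32² = -960*1024 = -983040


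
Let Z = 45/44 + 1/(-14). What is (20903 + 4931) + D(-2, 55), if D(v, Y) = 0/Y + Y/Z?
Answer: 7586302/293 ≈ 25892.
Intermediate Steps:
Z = 293/308 (Z = 45*(1/44) + 1*(-1/14) = 45/44 - 1/14 = 293/308 ≈ 0.95130)
D(v, Y) = 308*Y/293 (D(v, Y) = 0/Y + Y/(293/308) = 0 + Y*(308/293) = 0 + 308*Y/293 = 308*Y/293)
(20903 + 4931) + D(-2, 55) = (20903 + 4931) + (308/293)*55 = 25834 + 16940/293 = 7586302/293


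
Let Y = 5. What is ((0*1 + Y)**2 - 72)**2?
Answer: 2209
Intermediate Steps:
((0*1 + Y)**2 - 72)**2 = ((0*1 + 5)**2 - 72)**2 = ((0 + 5)**2 - 72)**2 = (5**2 - 72)**2 = (25 - 72)**2 = (-47)**2 = 2209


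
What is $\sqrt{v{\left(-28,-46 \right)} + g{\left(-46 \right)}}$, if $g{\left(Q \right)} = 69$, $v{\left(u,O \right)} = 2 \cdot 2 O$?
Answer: $i \sqrt{115} \approx 10.724 i$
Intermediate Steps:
$v{\left(u,O \right)} = 4 O$
$\sqrt{v{\left(-28,-46 \right)} + g{\left(-46 \right)}} = \sqrt{4 \left(-46\right) + 69} = \sqrt{-184 + 69} = \sqrt{-115} = i \sqrt{115}$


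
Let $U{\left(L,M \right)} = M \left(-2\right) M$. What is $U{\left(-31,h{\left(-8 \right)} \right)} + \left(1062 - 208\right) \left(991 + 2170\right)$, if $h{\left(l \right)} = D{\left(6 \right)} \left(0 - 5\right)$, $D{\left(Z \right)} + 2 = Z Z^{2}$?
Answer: $409694$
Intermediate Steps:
$D{\left(Z \right)} = -2 + Z^{3}$ ($D{\left(Z \right)} = -2 + Z Z^{2} = -2 + Z^{3}$)
$h{\left(l \right)} = -1070$ ($h{\left(l \right)} = \left(-2 + 6^{3}\right) \left(0 - 5\right) = \left(-2 + 216\right) \left(-5\right) = 214 \left(-5\right) = -1070$)
$U{\left(L,M \right)} = - 2 M^{2}$ ($U{\left(L,M \right)} = - 2 M M = - 2 M^{2}$)
$U{\left(-31,h{\left(-8 \right)} \right)} + \left(1062 - 208\right) \left(991 + 2170\right) = - 2 \left(-1070\right)^{2} + \left(1062 - 208\right) \left(991 + 2170\right) = \left(-2\right) 1144900 + 854 \cdot 3161 = -2289800 + 2699494 = 409694$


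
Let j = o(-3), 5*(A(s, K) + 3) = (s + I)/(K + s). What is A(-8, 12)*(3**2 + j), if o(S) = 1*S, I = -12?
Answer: -24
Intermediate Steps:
A(s, K) = -3 + (-12 + s)/(5*(K + s)) (A(s, K) = -3 + ((s - 12)/(K + s))/5 = -3 + ((-12 + s)/(K + s))/5 = -3 + (-12 + s)/(5*(K + s)))
o(S) = S
j = -3
A(-8, 12)*(3**2 + j) = ((-12 - 15*12 - 14*(-8))/(5*(12 - 8)))*(3**2 - 3) = ((1/5)*(-12 - 180 + 112)/4)*(9 - 3) = ((1/5)*(1/4)*(-80))*6 = -4*6 = -24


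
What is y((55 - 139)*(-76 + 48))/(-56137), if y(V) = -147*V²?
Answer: 813189888/56137 ≈ 14486.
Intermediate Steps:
y((55 - 139)*(-76 + 48))/(-56137) = -147*(-76 + 48)²*(55 - 139)²/(-56137) = -147*(-84*(-28))²*(-1/56137) = -147*2352²*(-1/56137) = -147*5531904*(-1/56137) = -813189888*(-1/56137) = 813189888/56137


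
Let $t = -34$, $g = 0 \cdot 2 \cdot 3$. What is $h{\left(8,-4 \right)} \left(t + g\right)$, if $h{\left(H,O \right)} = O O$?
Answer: $-544$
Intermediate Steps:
$g = 0$ ($g = 0 \cdot 3 = 0$)
$h{\left(H,O \right)} = O^{2}$
$h{\left(8,-4 \right)} \left(t + g\right) = \left(-4\right)^{2} \left(-34 + 0\right) = 16 \left(-34\right) = -544$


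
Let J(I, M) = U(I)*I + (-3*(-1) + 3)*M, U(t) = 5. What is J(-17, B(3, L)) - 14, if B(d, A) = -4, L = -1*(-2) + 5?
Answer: -123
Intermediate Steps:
L = 7 (L = 2 + 5 = 7)
J(I, M) = 5*I + 6*M (J(I, M) = 5*I + (-3*(-1) + 3)*M = 5*I + (3 + 3)*M = 5*I + 6*M)
J(-17, B(3, L)) - 14 = (5*(-17) + 6*(-4)) - 14 = (-85 - 24) - 14 = -109 - 14 = -123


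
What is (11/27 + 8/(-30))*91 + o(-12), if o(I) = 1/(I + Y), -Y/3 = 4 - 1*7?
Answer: 1684/135 ≈ 12.474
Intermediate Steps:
Y = 9 (Y = -3*(4 - 1*7) = -3*(4 - 7) = -3*(-3) = 9)
o(I) = 1/(9 + I) (o(I) = 1/(I + 9) = 1/(9 + I))
(11/27 + 8/(-30))*91 + o(-12) = (11/27 + 8/(-30))*91 + 1/(9 - 12) = (11*(1/27) + 8*(-1/30))*91 + 1/(-3) = (11/27 - 4/15)*91 - ⅓ = (19/135)*91 - ⅓ = 1729/135 - ⅓ = 1684/135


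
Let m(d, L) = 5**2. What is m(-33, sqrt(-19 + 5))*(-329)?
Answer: -8225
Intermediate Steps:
m(d, L) = 25
m(-33, sqrt(-19 + 5))*(-329) = 25*(-329) = -8225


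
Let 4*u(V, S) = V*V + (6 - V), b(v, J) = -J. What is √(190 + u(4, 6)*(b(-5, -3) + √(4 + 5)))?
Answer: √217 ≈ 14.731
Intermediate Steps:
u(V, S) = 3/2 - V/4 + V²/4 (u(V, S) = (V*V + (6 - V))/4 = (V² + (6 - V))/4 = (6 + V² - V)/4 = 3/2 - V/4 + V²/4)
√(190 + u(4, 6)*(b(-5, -3) + √(4 + 5))) = √(190 + (3/2 - ¼*4 + (¼)*4²)*(-1*(-3) + √(4 + 5))) = √(190 + (3/2 - 1 + (¼)*16)*(3 + √9)) = √(190 + (3/2 - 1 + 4)*(3 + 3)) = √(190 + (9/2)*6) = √(190 + 27) = √217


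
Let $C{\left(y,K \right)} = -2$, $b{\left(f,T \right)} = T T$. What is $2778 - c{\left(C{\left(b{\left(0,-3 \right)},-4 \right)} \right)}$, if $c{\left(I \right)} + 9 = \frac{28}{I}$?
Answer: $2801$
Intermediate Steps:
$b{\left(f,T \right)} = T^{2}$
$c{\left(I \right)} = -9 + \frac{28}{I}$
$2778 - c{\left(C{\left(b{\left(0,-3 \right)},-4 \right)} \right)} = 2778 - \left(-9 + \frac{28}{-2}\right) = 2778 - \left(-9 + 28 \left(- \frac{1}{2}\right)\right) = 2778 - \left(-9 - 14\right) = 2778 - -23 = 2778 + 23 = 2801$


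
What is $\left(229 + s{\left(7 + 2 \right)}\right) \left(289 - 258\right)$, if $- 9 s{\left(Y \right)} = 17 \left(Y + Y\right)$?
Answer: $6045$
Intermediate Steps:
$s{\left(Y \right)} = - \frac{34 Y}{9}$ ($s{\left(Y \right)} = - \frac{17 \left(Y + Y\right)}{9} = - \frac{17 \cdot 2 Y}{9} = - \frac{34 Y}{9}$)
$\left(229 + s{\left(7 + 2 \right)}\right) \left(289 - 258\right) = \left(229 - \frac{34 \left(7 + 2\right)}{9}\right) \left(289 - 258\right) = \left(229 - 34\right) 31 = 195 \cdot 31 = 6045$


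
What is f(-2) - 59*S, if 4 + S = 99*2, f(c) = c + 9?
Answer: -11439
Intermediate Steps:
f(c) = 9 + c
S = 194 (S = -4 + 99*2 = -4 + 198 = 194)
f(-2) - 59*S = (9 - 2) - 59*194 = 7 - 11446 = -11439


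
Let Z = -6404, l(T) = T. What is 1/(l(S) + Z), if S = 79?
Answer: -1/6325 ≈ -0.00015810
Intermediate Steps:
1/(l(S) + Z) = 1/(79 - 6404) = 1/(-6325) = -1/6325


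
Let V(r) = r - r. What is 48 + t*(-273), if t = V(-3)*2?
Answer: 48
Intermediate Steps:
V(r) = 0
t = 0 (t = 0*2 = 0)
48 + t*(-273) = 48 + 0*(-273) = 48 + 0 = 48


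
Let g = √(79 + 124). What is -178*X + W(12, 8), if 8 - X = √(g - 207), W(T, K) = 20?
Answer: -1404 + 178*I*√(207 - √203) ≈ -1404.0 + 2471.3*I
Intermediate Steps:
g = √203 ≈ 14.248
X = 8 - √(-207 + √203) (X = 8 - √(√203 - 207) = 8 - √(-207 + √203) ≈ 8.0 - 13.884*I)
-178*X + W(12, 8) = -178*(8 - √(-207 + √203)) + 20 = (-1424 + 178*√(-207 + √203)) + 20 = -1404 + 178*√(-207 + √203)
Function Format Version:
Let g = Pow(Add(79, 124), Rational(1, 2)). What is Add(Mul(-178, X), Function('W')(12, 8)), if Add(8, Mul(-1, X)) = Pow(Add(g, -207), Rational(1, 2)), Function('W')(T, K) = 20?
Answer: Add(-1404, Mul(178, I, Pow(Add(207, Mul(-1, Pow(203, Rational(1, 2)))), Rational(1, 2)))) ≈ Add(-1404.0, Mul(2471.3, I))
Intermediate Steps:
g = Pow(203, Rational(1, 2)) ≈ 14.248
X = Add(8, Mul(-1, Pow(Add(-207, Pow(203, Rational(1, 2))), Rational(1, 2)))) (X = Add(8, Mul(-1, Pow(Add(Pow(203, Rational(1, 2)), -207), Rational(1, 2)))) = Add(8, Mul(-1, Pow(Add(-207, Pow(203, Rational(1, 2))), Rational(1, 2)))) ≈ Add(8.0000, Mul(-13.884, I)))
Add(Mul(-178, X), Function('W')(12, 8)) = Add(Mul(-178, Add(8, Mul(-1, Pow(Add(-207, Pow(203, Rational(1, 2))), Rational(1, 2))))), 20) = Add(Add(-1424, Mul(178, Pow(Add(-207, Pow(203, Rational(1, 2))), Rational(1, 2)))), 20) = Add(-1404, Mul(178, Pow(Add(-207, Pow(203, Rational(1, 2))), Rational(1, 2))))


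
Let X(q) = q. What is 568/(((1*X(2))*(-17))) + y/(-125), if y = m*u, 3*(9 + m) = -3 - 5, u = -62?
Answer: -28678/1275 ≈ -22.493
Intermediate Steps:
m = -35/3 (m = -9 + (-3 - 5)/3 = -9 + (⅓)*(-8) = -9 - 8/3 = -35/3 ≈ -11.667)
y = 2170/3 (y = -35/3*(-62) = 2170/3 ≈ 723.33)
568/(((1*X(2))*(-17))) + y/(-125) = 568/(((1*2)*(-17))) + (2170/3)/(-125) = 568/((2*(-17))) + (2170/3)*(-1/125) = 568/(-34) - 434/75 = 568*(-1/34) - 434/75 = -284/17 - 434/75 = -28678/1275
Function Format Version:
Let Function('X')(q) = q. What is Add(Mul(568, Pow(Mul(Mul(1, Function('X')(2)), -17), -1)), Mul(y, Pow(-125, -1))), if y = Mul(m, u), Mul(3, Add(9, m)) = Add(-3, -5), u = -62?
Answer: Rational(-28678, 1275) ≈ -22.493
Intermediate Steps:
m = Rational(-35, 3) (m = Add(-9, Mul(Rational(1, 3), Add(-3, -5))) = Add(-9, Mul(Rational(1, 3), -8)) = Add(-9, Rational(-8, 3)) = Rational(-35, 3) ≈ -11.667)
y = Rational(2170, 3) (y = Mul(Rational(-35, 3), -62) = Rational(2170, 3) ≈ 723.33)
Add(Mul(568, Pow(Mul(Mul(1, Function('X')(2)), -17), -1)), Mul(y, Pow(-125, -1))) = Add(Mul(568, Pow(Mul(Mul(1, 2), -17), -1)), Mul(Rational(2170, 3), Pow(-125, -1))) = Add(Mul(568, Pow(Mul(2, -17), -1)), Mul(Rational(2170, 3), Rational(-1, 125))) = Add(Mul(568, Pow(-34, -1)), Rational(-434, 75)) = Add(Mul(568, Rational(-1, 34)), Rational(-434, 75)) = Add(Rational(-284, 17), Rational(-434, 75)) = Rational(-28678, 1275)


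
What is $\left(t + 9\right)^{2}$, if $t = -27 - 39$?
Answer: $3249$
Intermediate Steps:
$t = -66$
$\left(t + 9\right)^{2} = \left(-66 + 9\right)^{2} = \left(-57\right)^{2} = 3249$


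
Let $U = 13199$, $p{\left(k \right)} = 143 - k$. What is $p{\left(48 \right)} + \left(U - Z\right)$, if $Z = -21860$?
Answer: $35154$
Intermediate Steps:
$p{\left(48 \right)} + \left(U - Z\right) = \left(143 - 48\right) + \left(13199 - -21860\right) = \left(143 - 48\right) + \left(13199 + 21860\right) = 95 + 35059 = 35154$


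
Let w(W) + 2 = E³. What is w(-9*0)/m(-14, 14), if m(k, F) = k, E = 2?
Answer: -3/7 ≈ -0.42857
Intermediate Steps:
w(W) = 6 (w(W) = -2 + 2³ = -2 + 8 = 6)
w(-9*0)/m(-14, 14) = 6/(-14) = 6*(-1/14) = -3/7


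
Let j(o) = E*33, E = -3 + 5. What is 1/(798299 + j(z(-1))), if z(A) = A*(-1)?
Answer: 1/798365 ≈ 1.2526e-6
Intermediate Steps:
E = 2
z(A) = -A
j(o) = 66 (j(o) = 2*33 = 66)
1/(798299 + j(z(-1))) = 1/(798299 + 66) = 1/798365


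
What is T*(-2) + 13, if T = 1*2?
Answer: 9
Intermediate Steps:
T = 2
T*(-2) + 13 = 2*(-2) + 13 = -4 + 13 = 9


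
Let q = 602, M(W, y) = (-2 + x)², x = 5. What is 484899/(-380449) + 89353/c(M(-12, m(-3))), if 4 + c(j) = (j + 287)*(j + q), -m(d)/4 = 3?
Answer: -53700694451/68804962548 ≈ -0.78048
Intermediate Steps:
m(d) = -12 (m(d) = -4*3 = -12)
M(W, y) = 9 (M(W, y) = (-2 + 5)² = 3² = 9)
c(j) = -4 + (287 + j)*(602 + j) (c(j) = -4 + (j + 287)*(j + 602) = -4 + (287 + j)*(602 + j))
484899/(-380449) + 89353/c(M(-12, m(-3))) = 484899/(-380449) + 89353/(172770 + 9² + 889*9) = 484899*(-1/380449) + 89353/(172770 + 81 + 8001) = -484899/380449 + 89353/180852 = -53700694451/68804962548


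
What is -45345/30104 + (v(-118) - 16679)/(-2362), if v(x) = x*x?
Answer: -12084185/35552824 ≈ -0.33989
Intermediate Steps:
v(x) = x²
-45345/30104 + (v(-118) - 16679)/(-2362) = -45345/30104 + ((-118)² - 16679)/(-2362) = -45345*1/30104 + (13924 - 16679)*(-1/2362) = -45345/30104 - 2755*(-1/2362) = -45345/30104 + 2755/2362 = -12084185/35552824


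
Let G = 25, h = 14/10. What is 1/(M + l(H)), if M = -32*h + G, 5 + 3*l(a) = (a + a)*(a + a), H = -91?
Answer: 15/165298 ≈ 9.0745e-5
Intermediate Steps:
l(a) = -5/3 + 4*a²/3 (l(a) = -5/3 + ((a + a)*(a + a))/3 = -5/3 + ((2*a)*(2*a))/3 = -5/3 + (4*a²)/3 = -5/3 + 4*a²/3)
h = 7/5 (h = 14*(⅒) = 7/5 ≈ 1.4000)
M = -99/5 (M = -32*7/5 + 25 = -224/5 + 25 = -99/5 ≈ -19.800)
1/(M + l(H)) = 1/(-99/5 + (-5/3 + (4/3)*(-91)²)) = 1/(-99/5 + (-5/3 + (4/3)*8281)) = 1/(-99/5 + (-5/3 + 33124/3)) = 1/(-99/5 + 33119/3) = 1/(165298/15) = 15/165298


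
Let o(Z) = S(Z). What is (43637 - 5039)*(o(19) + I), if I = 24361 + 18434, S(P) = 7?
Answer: 1652071596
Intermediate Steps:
o(Z) = 7
I = 42795
(43637 - 5039)*(o(19) + I) = (43637 - 5039)*(7 + 42795) = 38598*42802 = 1652071596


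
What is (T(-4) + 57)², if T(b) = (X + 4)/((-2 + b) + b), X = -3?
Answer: 323761/100 ≈ 3237.6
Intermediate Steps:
T(b) = 1/(-2 + 2*b) (T(b) = (-3 + 4)/((-2 + b) + b) = 1/(-2 + 2*b))
(T(-4) + 57)² = (1/(2*(-1 - 4)) + 57)² = ((½)/(-5) + 57)² = ((½)*(-⅕) + 57)² = (-⅒ + 57)² = (569/10)² = 323761/100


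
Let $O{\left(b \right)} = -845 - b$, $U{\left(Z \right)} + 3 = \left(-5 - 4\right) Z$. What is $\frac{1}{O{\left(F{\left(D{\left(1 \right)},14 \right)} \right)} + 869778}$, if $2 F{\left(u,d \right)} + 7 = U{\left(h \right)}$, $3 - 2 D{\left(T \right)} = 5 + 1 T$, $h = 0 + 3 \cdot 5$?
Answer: $\frac{2}{1738011} \approx 1.1507 \cdot 10^{-6}$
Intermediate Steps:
$h = 15$ ($h = 0 + 15 = 15$)
$U{\left(Z \right)} = -3 - 9 Z$ ($U{\left(Z \right)} = -3 + \left(-5 - 4\right) Z = -3 - 9 Z$)
$D{\left(T \right)} = -1 - \frac{T}{2}$ ($D{\left(T \right)} = \frac{3}{2} - \frac{5 + 1 T}{2} = \frac{3}{2} - \frac{5 + T}{2} = \frac{3}{2} - \left(\frac{5}{2} + \frac{T}{2}\right) = -1 - \frac{T}{2}$)
$F{\left(u,d \right)} = - \frac{145}{2}$ ($F{\left(u,d \right)} = - \frac{7}{2} + \frac{-3 - 135}{2} = - \frac{7}{2} + \frac{1}{2} \left(-138\right) = - \frac{7}{2} - 69 = - \frac{145}{2}$)
$\frac{1}{O{\left(F{\left(D{\left(1 \right)},14 \right)} \right)} + 869778} = \frac{1}{\left(-845 - - \frac{145}{2}\right) + 869778} = \frac{1}{\left(-845 + \frac{145}{2}\right) + 869778} = \frac{1}{- \frac{1545}{2} + 869778} = \frac{1}{\frac{1738011}{2}} = \frac{2}{1738011}$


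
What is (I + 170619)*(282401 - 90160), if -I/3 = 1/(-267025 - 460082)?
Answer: 7949695245399292/242369 ≈ 3.2800e+10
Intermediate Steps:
I = 1/242369 (I = -3/(-267025 - 460082) = -3/(-727107) = -3*(-1/727107) = 1/242369 ≈ 4.1259e-6)
(I + 170619)*(282401 - 90160) = (1/242369 + 170619)*(282401 - 90160) = (41352756412/242369)*192241 = 7949695245399292/242369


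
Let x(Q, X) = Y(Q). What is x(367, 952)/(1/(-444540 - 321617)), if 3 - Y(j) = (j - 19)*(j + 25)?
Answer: 104513774841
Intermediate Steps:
Y(j) = 3 - (-19 + j)*(25 + j) (Y(j) = 3 - (j - 19)*(j + 25) = 3 - (-19 + j)*(25 + j))
x(Q, X) = 478 - Q² - 6*Q
x(367, 952)/(1/(-444540 - 321617)) = (478 - 1*367² - 6*367)/(1/(-444540 - 321617)) = (478 - 1*134689 - 2202)/(1/(-766157)) = (478 - 134689 - 2202)/(-1/766157) = -136413*(-766157) = 104513774841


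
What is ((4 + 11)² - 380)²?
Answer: 24025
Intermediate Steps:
((4 + 11)² - 380)² = (15² - 380)² = (225 - 380)² = (-155)² = 24025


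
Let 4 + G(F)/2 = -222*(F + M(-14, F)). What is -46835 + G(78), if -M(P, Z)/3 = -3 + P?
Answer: -104119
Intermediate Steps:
M(P, Z) = 9 - 3*P (M(P, Z) = -3*(-3 + P) = 9 - 3*P)
G(F) = -22652 - 444*F (G(F) = -8 + 2*(-222*(F + (9 - 3*(-14)))) = -8 + 2*(-222*(F + (9 + 42))) = -8 + 2*(-222*(F + 51)) = -8 + 2*(-222*(51 + F)) = -8 + 2*(-11322 - 222*F) = -8 + (-22644 - 444*F) = -22652 - 444*F)
-46835 + G(78) = -46835 + (-22652 - 444*78) = -46835 + (-22652 - 34632) = -46835 - 57284 = -104119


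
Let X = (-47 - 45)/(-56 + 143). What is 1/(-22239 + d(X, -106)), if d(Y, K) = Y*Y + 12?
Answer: -7569/168227699 ≈ -4.4993e-5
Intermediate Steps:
X = -92/87 ≈ -1.0575
d(Y, K) = 12 + Y² (d(Y, K) = Y² + 12 = 12 + Y²)
1/(-22239 + d(X, -106)) = 1/(-22239 + (12 + (-92/87)²)) = 1/(-22239 + (12 + 8464/7569)) = 1/(-22239 + 99292/7569) = 1/(-168227699/7569) = -7569/168227699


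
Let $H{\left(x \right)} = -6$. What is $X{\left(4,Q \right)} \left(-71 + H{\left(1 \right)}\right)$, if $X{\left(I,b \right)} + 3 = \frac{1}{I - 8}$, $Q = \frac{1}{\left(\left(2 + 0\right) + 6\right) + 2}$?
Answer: $\frac{1001}{4} \approx 250.25$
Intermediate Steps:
$Q = \frac{1}{10}$ ($Q = \frac{1}{\left(2 + 6\right) + 2} = \frac{1}{8 + 2} = \frac{1}{10} \approx 0.1$)
$X{\left(I,b \right)} = -3 + \frac{1}{-8 + I}$ ($X{\left(I,b \right)} = -3 + \frac{1}{I - 8} = -3 + \frac{1}{-8 + I}$)
$X{\left(4,Q \right)} \left(-71 + H{\left(1 \right)}\right) = \frac{25 - 12}{-8 + 4} \left(-71 - 6\right) = \frac{25 - 12}{-4} \left(-77\right) = \left(- \frac{1}{4}\right) 13 \left(-77\right) = \left(- \frac{13}{4}\right) \left(-77\right) = \frac{1001}{4}$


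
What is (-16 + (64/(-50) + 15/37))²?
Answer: 243640881/855625 ≈ 284.75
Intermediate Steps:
(-16 + (64/(-50) + 15/37))² = (-16 + (64*(-1/50) + 15*(1/37)))² = (-16 + (-32/25 + 15/37))² = (-16 - 809/925)² = (-15609/925)² = 243640881/855625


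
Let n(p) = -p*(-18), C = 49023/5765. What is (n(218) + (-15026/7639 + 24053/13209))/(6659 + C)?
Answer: 2282541042151105/3878546636099058 ≈ 0.58850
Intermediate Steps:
C = 49023/5765 (C = 49023*(1/5765) = 49023/5765 ≈ 8.5036)
n(p) = 18*p (n(p) = -(-18)*p = 18*p)
(n(218) + (-15026/7639 + 24053/13209))/(6659 + C) = (18*218 + (-15026/7639 + 24053/13209))/(6659 + 49023/5765) = (3924 + (-15026*1/7639 + 24053*(1/13209)))/(38438158/5765) = (3924 + (-15026/7639 + 24053/13209))*(5765/38438158) = (3924 - 14737567/100903551)*(5765/38438158) = (395930796557/100903551)*(5765/38438158) = 2282541042151105/3878546636099058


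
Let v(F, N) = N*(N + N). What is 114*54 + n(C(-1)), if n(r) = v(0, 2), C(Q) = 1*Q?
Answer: 6164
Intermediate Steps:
C(Q) = Q
v(F, N) = 2*N**2 (v(F, N) = N*(2*N) = 2*N**2)
n(r) = 8 (n(r) = 2*2**2 = 2*4 = 8)
114*54 + n(C(-1)) = 114*54 + 8 = 6156 + 8 = 6164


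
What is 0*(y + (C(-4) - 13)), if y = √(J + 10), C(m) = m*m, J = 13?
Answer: 0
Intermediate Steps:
C(m) = m²
y = √23 (y = √(13 + 10) = √23 ≈ 4.7958)
0*(y + (C(-4) - 13)) = 0*(√23 + ((-4)² - 13)) = 0*(√23 + (16 - 13)) = 0*(√23 + 3) = 0*(3 + √23) = 0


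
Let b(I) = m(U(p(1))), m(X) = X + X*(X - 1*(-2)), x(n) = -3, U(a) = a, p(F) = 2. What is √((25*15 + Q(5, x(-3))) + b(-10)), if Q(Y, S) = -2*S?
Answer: √391 ≈ 19.774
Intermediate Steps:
m(X) = X + X*(2 + X) (m(X) = X + X*(X + 2) = X + X*(2 + X))
b(I) = 10 (b(I) = 2*(3 + 2) = 2*5 = 10)
√((25*15 + Q(5, x(-3))) + b(-10)) = √((25*15 - 2*(-3)) + 10) = √((375 + 6) + 10) = √(381 + 10) = √391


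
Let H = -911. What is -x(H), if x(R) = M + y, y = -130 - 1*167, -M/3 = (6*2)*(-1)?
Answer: 261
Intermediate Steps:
M = 36 (M = -3*6*2*(-1) = -36*(-1) = -3*(-12) = 36)
y = -297 (y = -130 - 167 = -297)
x(R) = -261 (x(R) = 36 - 297 = -261)
-x(H) = -1*(-261) = 261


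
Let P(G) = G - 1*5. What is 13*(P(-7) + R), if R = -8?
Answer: -260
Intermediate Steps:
P(G) = -5 + G (P(G) = G - 5 = -5 + G)
13*(P(-7) + R) = 13*((-5 - 7) - 8) = 13*(-12 - 8) = 13*(-20) = -260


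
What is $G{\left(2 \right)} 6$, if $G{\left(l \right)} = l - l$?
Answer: $0$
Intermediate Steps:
$G{\left(l \right)} = 0$
$G{\left(2 \right)} 6 = 0 \cdot 6 = 0$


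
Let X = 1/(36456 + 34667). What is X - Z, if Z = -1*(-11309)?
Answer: -804330006/71123 ≈ -11309.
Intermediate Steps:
X = 1/71123 ≈ 1.4060e-5
Z = 11309
X - Z = 1/71123 - 1*11309 = 1/71123 - 11309 = -804330006/71123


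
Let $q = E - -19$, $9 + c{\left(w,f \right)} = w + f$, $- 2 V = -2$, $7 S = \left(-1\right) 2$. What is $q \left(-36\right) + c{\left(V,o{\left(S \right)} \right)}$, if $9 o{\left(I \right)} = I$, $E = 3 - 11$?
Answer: $- \frac{25454}{63} \approx -404.03$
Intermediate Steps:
$S = - \frac{2}{7}$ ($S = \frac{\left(-1\right) 2}{7} = \frac{1}{7} \left(-2\right) = - \frac{2}{7} \approx -0.28571$)
$E = -8$ ($E = 3 - 11 = -8$)
$o{\left(I \right)} = \frac{I}{9}$
$V = 1$ ($V = \left(- \frac{1}{2}\right) \left(-2\right) = 1$)
$c{\left(w,f \right)} = -9 + f + w$ ($c{\left(w,f \right)} = -9 + \left(w + f\right) = -9 + \left(f + w\right) = -9 + f + w$)
$q = 11$ ($q = -8 - -19 = -8 + 19 = 11$)
$q \left(-36\right) + c{\left(V,o{\left(S \right)} \right)} = 11 \left(-36\right) + \left(-9 + \frac{1}{9} \left(- \frac{2}{7}\right) + 1\right) = -396 - \frac{506}{63} = - \frac{25454}{63}$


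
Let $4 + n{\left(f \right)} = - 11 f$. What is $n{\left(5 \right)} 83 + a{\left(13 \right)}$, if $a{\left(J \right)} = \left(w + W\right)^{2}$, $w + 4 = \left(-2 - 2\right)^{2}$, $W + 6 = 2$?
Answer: $-4833$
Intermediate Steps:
$n{\left(f \right)} = -4 - 11 f$
$W = -4$ ($W = -6 + 2 = -4$)
$w = 12$ ($w = -4 + \left(-2 - 2\right)^{2} = -4 + \left(-4\right)^{2} = -4 + 16 = 12$)
$a{\left(J \right)} = 64$ ($a{\left(J \right)} = \left(12 - 4\right)^{2} = 8^{2} = 64$)
$n{\left(5 \right)} 83 + a{\left(13 \right)} = \left(-4 - 55\right) 83 + 64 = \left(-59\right) 83 + 64 = -4897 + 64 = -4833$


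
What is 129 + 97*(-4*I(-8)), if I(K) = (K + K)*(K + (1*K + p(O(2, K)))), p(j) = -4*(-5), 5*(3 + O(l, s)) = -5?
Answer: 24961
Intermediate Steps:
O(l, s) = -4 (O(l, s) = -3 + (⅕)*(-5) = -3 - 1 = -4)
p(j) = 20
I(K) = 2*K*(20 + 2*K) (I(K) = (K + K)*(K + (1*K + 20)) = (2*K)*(K + (K + 20)) = (2*K)*(K + (20 + K)) = (2*K)*(20 + 2*K) = 2*K*(20 + 2*K))
129 + 97*(-4*I(-8)) = 129 + 97*(-16*(-8)*(10 - 8)) = 129 + 97*(-16*(-8)*2) = 129 + 97*(-4*(-64)) = 129 + 97*256 = 129 + 24832 = 24961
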